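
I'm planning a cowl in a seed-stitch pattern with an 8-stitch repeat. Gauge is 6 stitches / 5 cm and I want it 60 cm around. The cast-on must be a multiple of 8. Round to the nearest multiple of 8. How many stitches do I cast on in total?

CO 72 sts.

6 / 5 = 1.2 sts per cm.
60 × 1.2 = 72.00 sts.
Nearest multiple of 8: 72.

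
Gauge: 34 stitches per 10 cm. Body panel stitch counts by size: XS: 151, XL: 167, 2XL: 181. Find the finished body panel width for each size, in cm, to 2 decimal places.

XS 44.41 cm; XL 49.12 cm; 2XL 53.24 cm.

34/10 = 3.4 sts per cm.
XS: 151 / 3.4 = 44.412 → 44.41 cm.
XL: 167 / 3.4 = 49.118 → 49.12 cm.
2XL: 181 / 3.4 = 53.235 → 53.24 cm.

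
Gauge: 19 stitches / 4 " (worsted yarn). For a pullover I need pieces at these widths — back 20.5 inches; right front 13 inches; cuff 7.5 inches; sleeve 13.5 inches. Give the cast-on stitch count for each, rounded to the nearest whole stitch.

back 97; right front 62; cuff 36; sleeve 64.

Rate = 19/4 = 4.75 sts per in.
back: 20.5 × 4.75 = 97.38 → 97.
right front: 13 × 4.75 = 61.75 → 62.
cuff: 7.5 × 4.75 = 35.62 → 36.
sleeve: 13.5 × 4.75 = 64.12 → 64.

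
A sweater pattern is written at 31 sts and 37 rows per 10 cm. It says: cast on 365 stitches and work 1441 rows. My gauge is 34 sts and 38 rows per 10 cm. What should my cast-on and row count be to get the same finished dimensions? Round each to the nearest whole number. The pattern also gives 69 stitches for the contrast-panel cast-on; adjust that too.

Stitches: 365 × 34/31 = 400.32 → 400.
Rows: 1441 × 38/37 = 1479.95 → 1480.
contrast-panel cast-on: 69 × 34/31 = 75.68 → 76.

Cast on 400 stitches; work 1480 rows; contrast-panel cast-on 76 stitches.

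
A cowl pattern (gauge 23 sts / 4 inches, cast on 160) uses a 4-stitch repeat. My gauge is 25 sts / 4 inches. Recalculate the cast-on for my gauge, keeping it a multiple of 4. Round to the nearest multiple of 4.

172 stitches.

160 × 25 / 23 = 173.91.
Nearest multiple of 4: 172.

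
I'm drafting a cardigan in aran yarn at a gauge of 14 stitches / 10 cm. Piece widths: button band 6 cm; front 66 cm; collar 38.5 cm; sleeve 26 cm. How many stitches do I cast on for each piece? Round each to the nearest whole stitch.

button band 8; front 92; collar 54; sleeve 36.

Rate = 14/10 = 1.4 sts per cm.
button band: 6 × 1.4 = 8.40 → 8.
front: 66 × 1.4 = 92.40 → 92.
collar: 38.5 × 1.4 = 53.90 → 54.
sleeve: 26 × 1.4 = 36.40 → 36.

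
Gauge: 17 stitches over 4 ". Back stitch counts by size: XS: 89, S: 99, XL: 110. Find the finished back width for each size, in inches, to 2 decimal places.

17/4 = 4.25 sts per in.
XS: 89 / 4.25 = 20.941 → 20.94 in.
S: 99 / 4.25 = 23.294 → 23.29 in.
XL: 110 / 4.25 = 25.882 → 25.88 in.

XS 20.94 inches; S 23.29 inches; XL 25.88 inches.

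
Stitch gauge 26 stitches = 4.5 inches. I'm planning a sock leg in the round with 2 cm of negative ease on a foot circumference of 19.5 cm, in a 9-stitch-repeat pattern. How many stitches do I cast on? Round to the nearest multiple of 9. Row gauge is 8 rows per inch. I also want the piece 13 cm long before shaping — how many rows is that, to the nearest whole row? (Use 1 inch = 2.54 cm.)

Cast on 36 stitches; work 41 rows.

Finished = 19.5 − 2 = 17.5 cm.
17.5 cm × 1/2.54 = 6.89 inches.
26/4.5 = 5.778 sts per in; 6.89 × 5.778 = 39.81 sts.
Nearest multiple of 9 → 36.
13 cm = 5.12 inches; × 8 = 40.94 → 41 rows.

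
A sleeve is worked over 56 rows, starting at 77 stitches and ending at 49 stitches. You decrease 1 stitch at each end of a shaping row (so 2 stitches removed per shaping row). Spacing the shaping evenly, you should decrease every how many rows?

Stitches to remove: |49 − 77| = 28.
Shaping rows needed: 28 / 2 = 14.
56 rows / 14 = every 4 rows.

Decrease every 4th row.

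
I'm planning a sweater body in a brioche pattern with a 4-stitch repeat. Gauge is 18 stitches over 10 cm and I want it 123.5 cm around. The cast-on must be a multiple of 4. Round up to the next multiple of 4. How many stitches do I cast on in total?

CO 224 sts.

18 / 10 = 1.8 sts per cm.
123.5 × 1.8 = 222.30 sts.
Next multiple of 4: 224.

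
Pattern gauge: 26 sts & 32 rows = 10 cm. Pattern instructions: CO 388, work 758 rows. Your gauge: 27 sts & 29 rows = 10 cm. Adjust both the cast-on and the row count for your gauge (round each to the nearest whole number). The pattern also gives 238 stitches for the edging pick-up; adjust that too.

Cast on 403 stitches; work 687 rows; edging pick-up 247 stitches.

Stitches: 388 × 27/26 = 402.92 → 403.
Rows: 758 × 29/32 = 686.94 → 687.
edging pick-up: 238 × 27/26 = 247.15 → 247.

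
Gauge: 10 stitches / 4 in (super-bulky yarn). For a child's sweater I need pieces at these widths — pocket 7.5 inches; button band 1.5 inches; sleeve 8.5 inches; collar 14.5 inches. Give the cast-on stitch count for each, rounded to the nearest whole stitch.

pocket 19; button band 4; sleeve 21; collar 36.

Rate = 10/4 = 2.5 sts per in.
pocket: 7.5 × 2.5 = 18.75 → 19.
button band: 1.5 × 2.5 = 3.75 → 4.
sleeve: 8.5 × 2.5 = 21.25 → 21.
collar: 14.5 × 2.5 = 36.25 → 36.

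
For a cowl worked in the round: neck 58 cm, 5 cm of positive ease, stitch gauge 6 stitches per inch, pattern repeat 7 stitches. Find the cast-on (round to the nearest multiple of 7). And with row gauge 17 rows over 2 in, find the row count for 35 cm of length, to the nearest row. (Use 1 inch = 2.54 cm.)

Finished = 58 + 5 = 63 cm.
63 cm × 1/2.54 = 24.80 inches.
6/1 = 6 sts per in; 24.80 × 6 = 148.82 sts.
Nearest multiple of 7 → 147.
35 cm = 13.78 inches; × 8.5 = 117.13 → 117 rows.

Cast on 147 stitches; work 117 rows.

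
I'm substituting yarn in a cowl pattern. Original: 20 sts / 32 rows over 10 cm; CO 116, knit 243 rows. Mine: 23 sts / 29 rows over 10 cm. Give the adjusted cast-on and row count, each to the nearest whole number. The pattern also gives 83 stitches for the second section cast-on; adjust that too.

Cast on 133 stitches; work 220 rows; second section cast-on 95 stitches.

Stitches: 116 × 23/20 = 133.40 → 133.
Rows: 243 × 29/32 = 220.22 → 220.
second section cast-on: 83 × 23/20 = 95.45 → 95.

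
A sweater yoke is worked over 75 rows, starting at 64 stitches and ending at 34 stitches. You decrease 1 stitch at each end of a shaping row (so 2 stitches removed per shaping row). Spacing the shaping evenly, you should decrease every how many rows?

Decrease every 5th row.

Stitches to remove: |34 − 64| = 30.
Shaping rows needed: 30 / 2 = 15.
75 rows / 15 = every 5 rows.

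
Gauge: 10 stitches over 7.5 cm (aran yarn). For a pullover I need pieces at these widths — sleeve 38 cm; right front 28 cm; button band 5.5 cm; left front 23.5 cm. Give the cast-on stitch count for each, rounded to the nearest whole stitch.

Rate = 10/7.5 = 1.333 sts per cm.
sleeve: 38 × 1.333 = 50.67 → 51.
right front: 28 × 1.333 = 37.33 → 37.
button band: 5.5 × 1.333 = 7.33 → 7.
left front: 23.5 × 1.333 = 31.33 → 31.

sleeve 51; right front 37; button band 7; left front 31.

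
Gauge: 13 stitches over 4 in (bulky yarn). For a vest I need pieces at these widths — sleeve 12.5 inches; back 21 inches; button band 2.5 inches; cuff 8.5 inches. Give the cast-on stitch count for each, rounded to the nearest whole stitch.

Rate = 13/4 = 3.25 sts per in.
sleeve: 12.5 × 3.25 = 40.62 → 41.
back: 21 × 3.25 = 68.25 → 68.
button band: 2.5 × 3.25 = 8.12 → 8.
cuff: 8.5 × 3.25 = 27.62 → 28.

sleeve 41; back 68; button band 8; cuff 28.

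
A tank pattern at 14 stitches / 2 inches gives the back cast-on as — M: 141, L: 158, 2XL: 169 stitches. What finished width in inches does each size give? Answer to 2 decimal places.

14/2 = 7 sts per in.
M: 141 / 7 = 20.143 → 20.14 in.
L: 158 / 7 = 22.571 → 22.57 in.
2XL: 169 / 7 = 24.143 → 24.14 in.

M 20.14 inches; L 22.57 inches; 2XL 24.14 inches.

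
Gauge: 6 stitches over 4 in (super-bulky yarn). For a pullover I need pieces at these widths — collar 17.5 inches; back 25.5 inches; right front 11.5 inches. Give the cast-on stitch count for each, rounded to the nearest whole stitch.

Rate = 6/4 = 1.5 sts per in.
collar: 17.5 × 1.5 = 26.25 → 26.
back: 25.5 × 1.5 = 38.25 → 38.
right front: 11.5 × 1.5 = 17.25 → 17.

collar 26; back 38; right front 17.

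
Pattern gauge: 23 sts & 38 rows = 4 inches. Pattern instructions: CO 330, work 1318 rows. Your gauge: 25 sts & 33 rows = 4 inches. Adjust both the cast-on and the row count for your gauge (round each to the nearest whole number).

Cast on 359 stitches; work 1145 rows.

Stitches: 330 × 25/23 = 358.70 → 359.
Rows: 1318 × 33/38 = 1144.58 → 1145.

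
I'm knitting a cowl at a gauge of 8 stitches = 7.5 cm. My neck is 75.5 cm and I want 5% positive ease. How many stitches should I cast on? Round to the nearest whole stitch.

85 stitches.

Finished = 75.5 × 1.05 = 79.28 cm.
8 / 7.5 = 1.067 sts per cm.
79.28 × 1.067 = 84.56 sts.
→ 85 sts.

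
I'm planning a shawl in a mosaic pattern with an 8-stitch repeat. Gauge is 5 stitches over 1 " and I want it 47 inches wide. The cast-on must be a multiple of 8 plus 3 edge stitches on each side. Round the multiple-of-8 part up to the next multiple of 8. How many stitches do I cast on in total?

5 / 1 = 5 sts per inch.
47 × 5 = 235.00 sts.
Less 6 edge sts → 229.00 for the repeat.
Next multiple of 8: 232.
Add back 6 edge sts → 238.

238 stitches.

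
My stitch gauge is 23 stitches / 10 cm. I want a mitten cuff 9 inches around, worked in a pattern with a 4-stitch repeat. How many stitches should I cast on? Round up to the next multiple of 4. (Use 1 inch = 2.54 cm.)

CO 56 sts.

9 in = 9 × 2.54 = 22.86 cm.
23 / 10 = 2.3 sts/cm.
22.86 × 2.3 = 52.58 sts.
→ 56.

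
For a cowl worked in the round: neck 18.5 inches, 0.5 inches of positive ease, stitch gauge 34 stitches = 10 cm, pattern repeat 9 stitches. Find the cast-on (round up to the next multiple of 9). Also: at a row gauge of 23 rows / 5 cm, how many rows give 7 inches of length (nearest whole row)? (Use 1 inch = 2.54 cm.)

Finished = 18.5 + 0.5 = 19 inches.
19 inches × 2.54 = 48.26 cm.
34/10 = 3.4 sts per cm; 48.26 × 3.4 = 164.08 sts.
Next multiple of 9 → 171.
7 inches = 17.78 cm; × 4.6 = 81.79 → 82 rows.

Cast on 171 stitches; work 82 rows.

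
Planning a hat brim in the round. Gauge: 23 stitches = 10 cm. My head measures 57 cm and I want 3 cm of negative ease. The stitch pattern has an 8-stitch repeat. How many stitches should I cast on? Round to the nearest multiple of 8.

CO 128 sts.

Finished = 57 − 3 = 54 cm.
23 / 10 = 2.3 sts/cm.
54 × 2.3 = 124.20 sts.
Nearest multiple of 8: 128.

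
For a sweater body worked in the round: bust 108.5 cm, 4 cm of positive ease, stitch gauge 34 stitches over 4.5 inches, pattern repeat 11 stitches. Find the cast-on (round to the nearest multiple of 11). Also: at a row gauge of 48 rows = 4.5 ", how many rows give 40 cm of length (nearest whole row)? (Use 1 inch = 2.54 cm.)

Cast on 330 stitches; work 168 rows.

Finished = 108.5 + 4 = 112.5 cm.
112.5 cm × 1/2.54 = 44.29 inches.
34/4.5 = 7.556 sts per in; 44.29 × 7.556 = 334.65 sts.
Nearest multiple of 11 → 330.
40 cm = 15.75 inches; × 10.667 = 167.98 → 168 rows.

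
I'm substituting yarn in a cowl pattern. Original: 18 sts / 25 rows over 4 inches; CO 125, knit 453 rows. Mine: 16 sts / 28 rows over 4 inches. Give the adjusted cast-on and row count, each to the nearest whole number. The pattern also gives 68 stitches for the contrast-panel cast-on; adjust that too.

Stitches: 125 × 16/18 = 111.11 → 111.
Rows: 453 × 28/25 = 507.36 → 507.
contrast-panel cast-on: 68 × 16/18 = 60.44 → 60.

Cast on 111 stitches; work 507 rows; contrast-panel cast-on 60 stitches.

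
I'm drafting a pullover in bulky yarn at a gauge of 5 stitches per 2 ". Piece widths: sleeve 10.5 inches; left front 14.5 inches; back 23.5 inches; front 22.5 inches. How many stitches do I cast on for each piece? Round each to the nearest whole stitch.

Rate = 5/2 = 2.5 sts per in.
sleeve: 10.5 × 2.5 = 26.25 → 26.
left front: 14.5 × 2.5 = 36.25 → 36.
back: 23.5 × 2.5 = 58.75 → 59.
front: 22.5 × 2.5 = 56.25 → 56.

sleeve 26; left front 36; back 59; front 56.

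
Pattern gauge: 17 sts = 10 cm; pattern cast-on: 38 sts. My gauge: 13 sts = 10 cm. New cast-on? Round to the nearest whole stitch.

Scale factor = 13 / 17 = 0.765.
38 × 13 / 17 = 29.06 sts.
→ 29 sts.

29 stitches.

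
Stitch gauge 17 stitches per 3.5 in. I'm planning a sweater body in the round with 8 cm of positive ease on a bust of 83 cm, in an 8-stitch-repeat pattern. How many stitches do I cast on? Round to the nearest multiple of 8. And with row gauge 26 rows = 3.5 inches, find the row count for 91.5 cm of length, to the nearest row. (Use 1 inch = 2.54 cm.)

Cast on 176 stitches; work 268 rows.

Finished = 83 + 8 = 91 cm.
91 cm × 1/2.54 = 35.83 inches.
17/3.5 = 4.857 sts per in; 35.83 × 4.857 = 174.02 sts.
Nearest multiple of 8 → 176.
91.5 cm = 36.02 inches; × 7.429 = 267.60 → 268 rows.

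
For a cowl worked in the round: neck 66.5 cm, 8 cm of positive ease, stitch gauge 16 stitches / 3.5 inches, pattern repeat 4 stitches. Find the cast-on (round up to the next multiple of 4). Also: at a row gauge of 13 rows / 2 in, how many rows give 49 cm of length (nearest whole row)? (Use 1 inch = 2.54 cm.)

Cast on 136 stitches; work 125 rows.

Finished = 66.5 + 8 = 74.5 cm.
74.5 cm × 1/2.54 = 29.33 inches.
16/3.5 = 4.571 sts per in; 29.33 × 4.571 = 134.08 sts.
Next multiple of 4 → 136.
49 cm = 19.29 inches; × 6.5 = 125.39 → 125 rows.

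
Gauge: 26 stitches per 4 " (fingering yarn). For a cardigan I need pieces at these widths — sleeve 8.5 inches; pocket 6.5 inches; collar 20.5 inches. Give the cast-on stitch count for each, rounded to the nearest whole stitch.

sleeve 55; pocket 42; collar 133.

Rate = 26/4 = 6.5 sts per in.
sleeve: 8.5 × 6.5 = 55.25 → 55.
pocket: 6.5 × 6.5 = 42.25 → 42.
collar: 20.5 × 6.5 = 133.25 → 133.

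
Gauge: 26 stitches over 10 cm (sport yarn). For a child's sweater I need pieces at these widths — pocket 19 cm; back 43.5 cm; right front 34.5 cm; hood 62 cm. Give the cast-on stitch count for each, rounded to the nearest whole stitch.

pocket 49; back 113; right front 90; hood 161.

Rate = 26/10 = 2.6 sts per cm.
pocket: 19 × 2.6 = 49.40 → 49.
back: 43.5 × 2.6 = 113.10 → 113.
right front: 34.5 × 2.6 = 89.70 → 90.
hood: 62 × 2.6 = 161.20 → 161.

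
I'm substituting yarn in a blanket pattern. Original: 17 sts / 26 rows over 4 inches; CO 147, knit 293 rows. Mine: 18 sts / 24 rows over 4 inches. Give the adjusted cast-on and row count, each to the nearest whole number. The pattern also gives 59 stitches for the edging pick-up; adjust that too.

Cast on 156 stitches; work 270 rows; edging pick-up 62 stitches.

Stitches: 147 × 18/17 = 155.65 → 156.
Rows: 293 × 24/26 = 270.46 → 270.
edging pick-up: 59 × 18/17 = 62.47 → 62.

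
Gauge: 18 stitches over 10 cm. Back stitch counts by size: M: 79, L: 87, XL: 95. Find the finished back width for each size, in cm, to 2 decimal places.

18/10 = 1.8 sts per cm.
M: 79 / 1.8 = 43.889 → 43.89 cm.
L: 87 / 1.8 = 48.333 → 48.33 cm.
XL: 95 / 1.8 = 52.778 → 52.78 cm.

M 43.89 cm; L 48.33 cm; XL 52.78 cm.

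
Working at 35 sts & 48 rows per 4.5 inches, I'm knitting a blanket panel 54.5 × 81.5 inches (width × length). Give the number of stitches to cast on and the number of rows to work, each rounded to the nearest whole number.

Cast on 424 stitches and work 869 rows.

Stitch gauge = 35/4.5 = 7.778 sts/in; 54.5 × 7.778 = 423.89 → 424 sts.
Row gauge = 48/4.5 = 10.667 rows/in; 81.5 × 10.667 = 869.33 → 869 rows.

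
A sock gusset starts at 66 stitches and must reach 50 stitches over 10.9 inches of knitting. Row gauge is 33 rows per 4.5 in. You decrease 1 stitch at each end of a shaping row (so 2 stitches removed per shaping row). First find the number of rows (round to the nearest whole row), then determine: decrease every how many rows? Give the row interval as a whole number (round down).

Rows = 10.9 × 7.333 = 79.9 → 80 rows.
Stitches to remove: 16 → 8 shaping rows (at 2 st each).
80 / 8 = 10.00 → every 10 rows.

Decrease every 10th row.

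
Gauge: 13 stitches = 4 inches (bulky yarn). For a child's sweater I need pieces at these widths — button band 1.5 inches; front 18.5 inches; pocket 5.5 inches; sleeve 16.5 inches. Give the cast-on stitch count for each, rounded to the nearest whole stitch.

Rate = 13/4 = 3.25 sts per in.
button band: 1.5 × 3.25 = 4.88 → 5.
front: 18.5 × 3.25 = 60.12 → 60.
pocket: 5.5 × 3.25 = 17.88 → 18.
sleeve: 16.5 × 3.25 = 53.62 → 54.

button band 5; front 60; pocket 18; sleeve 54.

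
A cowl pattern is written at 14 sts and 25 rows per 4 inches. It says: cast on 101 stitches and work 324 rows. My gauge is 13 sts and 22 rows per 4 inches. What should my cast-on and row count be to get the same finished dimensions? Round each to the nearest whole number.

Stitches: 101 × 13/14 = 93.79 → 94.
Rows: 324 × 22/25 = 285.12 → 285.

Cast on 94 stitches; work 285 rows.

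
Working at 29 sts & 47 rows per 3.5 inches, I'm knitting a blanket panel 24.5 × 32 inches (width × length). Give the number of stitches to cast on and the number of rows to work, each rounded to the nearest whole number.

Stitch gauge = 29/3.5 = 8.286 sts/in; 24.5 × 8.286 = 203.00 → 203 sts.
Row gauge = 47/3.5 = 13.429 rows/in; 32 × 13.429 = 429.71 → 430 rows.

Cast on 203 stitches and work 430 rows.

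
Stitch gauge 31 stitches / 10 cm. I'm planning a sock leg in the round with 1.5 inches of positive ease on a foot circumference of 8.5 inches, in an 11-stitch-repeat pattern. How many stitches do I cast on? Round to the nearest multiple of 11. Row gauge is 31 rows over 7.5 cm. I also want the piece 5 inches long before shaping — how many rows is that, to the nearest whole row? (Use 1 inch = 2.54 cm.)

Finished = 8.5 + 1.5 = 10 inches.
10 inches × 2.54 = 25.40 cm.
31/10 = 3.1 sts per cm; 25.40 × 3.1 = 78.74 sts.
Nearest multiple of 11 → 77.
5 inches = 12.70 cm; × 4.133 = 52.49 → 52 rows.

Cast on 77 stitches; work 52 rows.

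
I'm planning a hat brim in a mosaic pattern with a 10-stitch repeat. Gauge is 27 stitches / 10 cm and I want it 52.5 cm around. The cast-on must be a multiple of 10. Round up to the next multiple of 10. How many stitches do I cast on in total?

150 stitches.

27 / 10 = 2.7 sts per cm.
52.5 × 2.7 = 141.75 sts.
Next multiple of 10: 150.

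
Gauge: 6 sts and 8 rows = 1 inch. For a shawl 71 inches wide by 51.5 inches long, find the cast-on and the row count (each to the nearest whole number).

Stitch gauge = 6/1 = 6 sts/in; 71 × 6 = 426.00 → 426 sts.
Row gauge = 8/1 = 8 rows/in; 51.5 × 8 = 412.00 → 412 rows.

Cast on 426 stitches and work 412 rows.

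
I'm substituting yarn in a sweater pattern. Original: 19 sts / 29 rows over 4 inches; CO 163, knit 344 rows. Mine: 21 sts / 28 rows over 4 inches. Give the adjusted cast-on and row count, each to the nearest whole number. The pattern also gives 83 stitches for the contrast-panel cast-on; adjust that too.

Cast on 180 stitches; work 332 rows; contrast-panel cast-on 92 stitches.

Stitches: 163 × 21/19 = 180.16 → 180.
Rows: 344 × 28/29 = 332.14 → 332.
contrast-panel cast-on: 83 × 21/19 = 91.74 → 92.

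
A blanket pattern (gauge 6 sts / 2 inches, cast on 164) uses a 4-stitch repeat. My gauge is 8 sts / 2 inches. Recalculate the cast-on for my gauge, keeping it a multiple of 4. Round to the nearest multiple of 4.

164 × 8 / 6 = 218.67.
Nearest multiple of 4: 220.

220 stitches.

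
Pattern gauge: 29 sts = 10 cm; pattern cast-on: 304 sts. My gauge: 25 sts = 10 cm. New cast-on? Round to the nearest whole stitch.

Scale factor = 25 / 29 = 0.862.
304 × 25 / 29 = 262.07 sts.
→ 262 sts.

Cast on 262 stitches.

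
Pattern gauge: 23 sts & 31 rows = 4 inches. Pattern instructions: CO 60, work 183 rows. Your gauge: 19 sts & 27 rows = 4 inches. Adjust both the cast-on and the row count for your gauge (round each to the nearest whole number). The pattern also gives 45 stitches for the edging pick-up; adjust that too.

Cast on 50 stitches; work 159 rows; edging pick-up 37 stitches.

Stitches: 60 × 19/23 = 49.57 → 50.
Rows: 183 × 27/31 = 159.39 → 159.
edging pick-up: 45 × 19/23 = 37.17 → 37.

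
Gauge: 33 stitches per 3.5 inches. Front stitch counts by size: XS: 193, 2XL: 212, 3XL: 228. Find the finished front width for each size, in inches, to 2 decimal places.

XS 20.47 inches; 2XL 22.48 inches; 3XL 24.18 inches.

33/3.5 = 9.429 sts per in.
XS: 193 / 9.429 = 20.470 → 20.47 in.
2XL: 212 / 9.429 = 22.485 → 22.48 in.
3XL: 228 / 9.429 = 24.182 → 24.18 in.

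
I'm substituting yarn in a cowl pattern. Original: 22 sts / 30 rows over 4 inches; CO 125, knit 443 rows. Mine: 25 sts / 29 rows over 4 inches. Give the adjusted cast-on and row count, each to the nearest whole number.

Stitches: 125 × 25/22 = 142.05 → 142.
Rows: 443 × 29/30 = 428.23 → 428.

Cast on 142 stitches; work 428 rows.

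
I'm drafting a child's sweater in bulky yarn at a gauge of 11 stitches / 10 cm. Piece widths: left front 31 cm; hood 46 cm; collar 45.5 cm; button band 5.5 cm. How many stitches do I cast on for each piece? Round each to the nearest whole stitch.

Rate = 11/10 = 1.1 sts per cm.
left front: 31 × 1.1 = 34.10 → 34.
hood: 46 × 1.1 = 50.60 → 51.
collar: 45.5 × 1.1 = 50.05 → 50.
button band: 5.5 × 1.1 = 6.05 → 6.

left front 34; hood 51; collar 50; button band 6.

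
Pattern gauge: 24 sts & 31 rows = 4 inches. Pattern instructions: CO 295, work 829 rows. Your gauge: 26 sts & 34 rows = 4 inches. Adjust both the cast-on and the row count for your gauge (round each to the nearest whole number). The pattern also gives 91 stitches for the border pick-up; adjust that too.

Stitches: 295 × 26/24 = 319.58 → 320.
Rows: 829 × 34/31 = 909.23 → 909.
border pick-up: 91 × 26/24 = 98.58 → 99.

Cast on 320 stitches; work 909 rows; border pick-up 99 stitches.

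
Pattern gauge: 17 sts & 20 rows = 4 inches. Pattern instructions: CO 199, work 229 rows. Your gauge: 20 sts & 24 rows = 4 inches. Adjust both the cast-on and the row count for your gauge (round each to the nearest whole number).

Cast on 234 stitches; work 275 rows.

Stitches: 199 × 20/17 = 234.12 → 234.
Rows: 229 × 24/20 = 274.80 → 275.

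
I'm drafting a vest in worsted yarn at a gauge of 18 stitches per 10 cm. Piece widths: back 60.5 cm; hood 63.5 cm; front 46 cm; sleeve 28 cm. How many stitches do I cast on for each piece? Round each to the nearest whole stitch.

Rate = 18/10 = 1.8 sts per cm.
back: 60.5 × 1.8 = 108.90 → 109.
hood: 63.5 × 1.8 = 114.30 → 114.
front: 46 × 1.8 = 82.80 → 83.
sleeve: 28 × 1.8 = 50.40 → 50.

back 109; hood 114; front 83; sleeve 50.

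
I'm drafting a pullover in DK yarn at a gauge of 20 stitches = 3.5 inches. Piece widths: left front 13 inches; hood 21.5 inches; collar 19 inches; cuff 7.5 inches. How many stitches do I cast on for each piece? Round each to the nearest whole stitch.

Rate = 20/3.5 = 5.714 sts per in.
left front: 13 × 5.714 = 74.29 → 74.
hood: 21.5 × 5.714 = 122.86 → 123.
collar: 19 × 5.714 = 108.57 → 109.
cuff: 7.5 × 5.714 = 42.86 → 43.

left front 74; hood 123; collar 109; cuff 43.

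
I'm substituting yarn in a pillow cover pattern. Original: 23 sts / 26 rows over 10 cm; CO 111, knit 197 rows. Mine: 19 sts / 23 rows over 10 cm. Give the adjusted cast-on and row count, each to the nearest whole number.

Cast on 92 stitches; work 174 rows.

Stitches: 111 × 19/23 = 91.70 → 92.
Rows: 197 × 23/26 = 174.27 → 174.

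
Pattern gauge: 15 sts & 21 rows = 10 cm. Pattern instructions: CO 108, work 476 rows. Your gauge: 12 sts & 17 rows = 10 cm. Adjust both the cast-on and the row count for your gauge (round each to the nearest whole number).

Cast on 86 stitches; work 385 rows.

Stitches: 108 × 12/15 = 86.40 → 86.
Rows: 476 × 17/21 = 385.33 → 385.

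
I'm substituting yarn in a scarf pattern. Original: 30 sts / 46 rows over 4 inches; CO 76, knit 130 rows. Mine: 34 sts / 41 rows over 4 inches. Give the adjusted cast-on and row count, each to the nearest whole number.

Cast on 86 stitches; work 116 rows.

Stitches: 76 × 34/30 = 86.13 → 86.
Rows: 130 × 41/46 = 115.87 → 116.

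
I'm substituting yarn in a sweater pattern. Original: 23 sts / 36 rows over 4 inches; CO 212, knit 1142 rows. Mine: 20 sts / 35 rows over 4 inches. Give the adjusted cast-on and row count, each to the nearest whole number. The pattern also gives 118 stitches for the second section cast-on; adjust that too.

Cast on 184 stitches; work 1110 rows; second section cast-on 103 stitches.

Stitches: 212 × 20/23 = 184.35 → 184.
Rows: 1142 × 35/36 = 1110.28 → 1110.
second section cast-on: 118 × 20/23 = 102.61 → 103.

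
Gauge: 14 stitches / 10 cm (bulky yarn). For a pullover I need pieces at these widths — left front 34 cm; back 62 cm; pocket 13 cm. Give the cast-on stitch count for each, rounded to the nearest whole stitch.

Rate = 14/10 = 1.4 sts per cm.
left front: 34 × 1.4 = 47.60 → 48.
back: 62 × 1.4 = 86.80 → 87.
pocket: 13 × 1.4 = 18.20 → 18.

left front 48; back 87; pocket 18.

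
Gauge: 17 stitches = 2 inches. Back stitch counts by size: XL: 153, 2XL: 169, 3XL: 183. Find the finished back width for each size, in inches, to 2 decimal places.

XL 18.00 inches; 2XL 19.88 inches; 3XL 21.53 inches.

17/2 = 8.5 sts per in.
XL: 153 / 8.5 = 18.000 → 18.00 in.
2XL: 169 / 8.5 = 19.882 → 19.88 in.
3XL: 183 / 8.5 = 21.529 → 21.53 in.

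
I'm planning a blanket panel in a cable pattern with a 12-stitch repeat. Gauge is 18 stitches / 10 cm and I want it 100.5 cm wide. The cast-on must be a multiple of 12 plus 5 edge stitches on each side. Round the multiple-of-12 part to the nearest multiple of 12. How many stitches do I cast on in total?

Cast on 178 stitches.

18 / 10 = 1.8 sts per cm.
100.5 × 1.8 = 180.90 sts.
Less 10 edge sts → 170.90 for the repeat.
Nearest multiple of 12: 168.
Add back 10 edge sts → 178.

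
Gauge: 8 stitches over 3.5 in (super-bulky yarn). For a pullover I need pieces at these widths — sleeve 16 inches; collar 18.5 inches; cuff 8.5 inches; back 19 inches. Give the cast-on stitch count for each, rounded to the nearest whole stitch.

sleeve 37; collar 42; cuff 19; back 43.

Rate = 8/3.5 = 2.286 sts per in.
sleeve: 16 × 2.286 = 36.57 → 37.
collar: 18.5 × 2.286 = 42.29 → 42.
cuff: 8.5 × 2.286 = 19.43 → 19.
back: 19 × 2.286 = 43.43 → 43.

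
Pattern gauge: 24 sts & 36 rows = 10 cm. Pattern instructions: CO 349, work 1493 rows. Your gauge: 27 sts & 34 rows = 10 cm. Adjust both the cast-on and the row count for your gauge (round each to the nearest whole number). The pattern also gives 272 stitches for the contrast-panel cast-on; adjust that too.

Cast on 393 stitches; work 1410 rows; contrast-panel cast-on 306 stitches.

Stitches: 349 × 27/24 = 392.62 → 393.
Rows: 1493 × 34/36 = 1410.06 → 1410.
contrast-panel cast-on: 272 × 27/24 = 306.00 → 306.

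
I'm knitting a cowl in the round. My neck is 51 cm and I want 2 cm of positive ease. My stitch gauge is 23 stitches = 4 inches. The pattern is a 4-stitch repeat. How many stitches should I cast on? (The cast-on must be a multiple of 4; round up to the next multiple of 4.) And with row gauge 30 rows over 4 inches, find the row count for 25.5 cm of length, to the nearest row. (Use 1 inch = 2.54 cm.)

Finished = 51 + 2 = 53 cm.
53 cm × 1/2.54 = 20.87 inches.
23/4 = 5.75 sts per in; 20.87 × 5.75 = 119.98 sts.
Next multiple of 4 → 120.
25.5 cm = 10.04 inches; × 7.5 = 75.30 → 75 rows.

Cast on 120 stitches; work 75 rows.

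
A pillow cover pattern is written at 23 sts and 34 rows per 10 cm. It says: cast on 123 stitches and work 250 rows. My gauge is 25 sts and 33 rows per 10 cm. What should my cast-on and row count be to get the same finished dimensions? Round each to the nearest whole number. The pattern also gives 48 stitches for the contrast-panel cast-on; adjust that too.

Stitches: 123 × 25/23 = 133.70 → 134.
Rows: 250 × 33/34 = 242.65 → 243.
contrast-panel cast-on: 48 × 25/23 = 52.17 → 52.

Cast on 134 stitches; work 243 rows; contrast-panel cast-on 52 stitches.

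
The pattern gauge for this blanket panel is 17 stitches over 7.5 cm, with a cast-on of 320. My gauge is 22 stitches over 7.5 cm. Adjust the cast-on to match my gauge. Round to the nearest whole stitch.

Scale factor = 22 / 17 = 1.294.
320 × 22 / 17 = 414.12 sts.
→ 414 sts.

Cast on 414 stitches.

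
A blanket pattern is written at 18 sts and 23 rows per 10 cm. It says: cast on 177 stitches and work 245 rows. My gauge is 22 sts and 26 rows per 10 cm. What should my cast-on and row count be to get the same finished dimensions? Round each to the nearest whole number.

Cast on 216 stitches; work 277 rows.

Stitches: 177 × 22/18 = 216.33 → 216.
Rows: 245 × 26/23 = 276.96 → 277.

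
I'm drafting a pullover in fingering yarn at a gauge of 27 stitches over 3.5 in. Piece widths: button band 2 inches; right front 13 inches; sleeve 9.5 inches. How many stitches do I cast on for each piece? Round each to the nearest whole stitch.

button band 15; right front 100; sleeve 73.

Rate = 27/3.5 = 7.714 sts per in.
button band: 2 × 7.714 = 15.43 → 15.
right front: 13 × 7.714 = 100.29 → 100.
sleeve: 9.5 × 7.714 = 73.29 → 73.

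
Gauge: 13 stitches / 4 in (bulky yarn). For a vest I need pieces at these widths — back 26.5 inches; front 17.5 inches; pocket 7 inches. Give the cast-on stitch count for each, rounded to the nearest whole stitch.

Rate = 13/4 = 3.25 sts per in.
back: 26.5 × 3.25 = 86.12 → 86.
front: 17.5 × 3.25 = 56.88 → 57.
pocket: 7 × 3.25 = 22.75 → 23.

back 86; front 57; pocket 23.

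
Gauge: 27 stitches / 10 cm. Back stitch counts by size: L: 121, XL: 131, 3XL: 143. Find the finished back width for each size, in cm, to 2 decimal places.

27/10 = 2.7 sts per cm.
L: 121 / 2.7 = 44.815 → 44.81 cm.
XL: 131 / 2.7 = 48.519 → 48.52 cm.
3XL: 143 / 2.7 = 52.963 → 52.96 cm.

L 44.81 cm; XL 48.52 cm; 3XL 52.96 cm.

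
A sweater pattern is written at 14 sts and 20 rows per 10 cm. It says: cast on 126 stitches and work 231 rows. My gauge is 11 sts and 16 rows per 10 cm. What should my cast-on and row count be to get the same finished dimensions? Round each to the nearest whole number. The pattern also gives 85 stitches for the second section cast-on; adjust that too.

Cast on 99 stitches; work 185 rows; second section cast-on 67 stitches.

Stitches: 126 × 11/14 = 99.00 → 99.
Rows: 231 × 16/20 = 184.80 → 185.
second section cast-on: 85 × 11/14 = 66.79 → 67.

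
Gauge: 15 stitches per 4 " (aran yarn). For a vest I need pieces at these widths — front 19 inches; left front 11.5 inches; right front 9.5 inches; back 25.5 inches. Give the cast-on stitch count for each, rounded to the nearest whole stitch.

front 71; left front 43; right front 36; back 96.

Rate = 15/4 = 3.75 sts per in.
front: 19 × 3.75 = 71.25 → 71.
left front: 11.5 × 3.75 = 43.12 → 43.
right front: 9.5 × 3.75 = 35.62 → 36.
back: 25.5 × 3.75 = 95.62 → 96.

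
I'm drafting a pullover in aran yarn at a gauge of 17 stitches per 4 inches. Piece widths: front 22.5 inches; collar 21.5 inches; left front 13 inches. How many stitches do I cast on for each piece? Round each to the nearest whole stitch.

Rate = 17/4 = 4.25 sts per in.
front: 22.5 × 4.25 = 95.62 → 96.
collar: 21.5 × 4.25 = 91.38 → 91.
left front: 13 × 4.25 = 55.25 → 55.

front 96; collar 91; left front 55.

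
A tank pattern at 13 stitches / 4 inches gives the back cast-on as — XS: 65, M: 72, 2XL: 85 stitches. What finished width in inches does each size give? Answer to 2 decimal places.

13/4 = 3.25 sts per in.
XS: 65 / 3.25 = 20.000 → 20.00 in.
M: 72 / 3.25 = 22.154 → 22.15 in.
2XL: 85 / 3.25 = 26.154 → 26.15 in.

XS 20.00 inches; M 22.15 inches; 2XL 26.15 inches.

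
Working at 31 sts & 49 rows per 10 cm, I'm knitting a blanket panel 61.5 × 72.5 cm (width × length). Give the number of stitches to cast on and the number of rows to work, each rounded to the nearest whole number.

Cast on 191 stitches and work 355 rows.

Stitch gauge = 31/10 = 3.1 sts/cm; 61.5 × 3.1 = 190.65 → 191 sts.
Row gauge = 49/10 = 4.9 rows/cm; 72.5 × 4.9 = 355.25 → 355 rows.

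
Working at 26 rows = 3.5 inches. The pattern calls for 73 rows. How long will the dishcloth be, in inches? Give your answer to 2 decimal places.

9.83 inches.

26 rows / 3.5 inch = 7.429 rows per inch.
73 / 7.429 = 9.827 inches.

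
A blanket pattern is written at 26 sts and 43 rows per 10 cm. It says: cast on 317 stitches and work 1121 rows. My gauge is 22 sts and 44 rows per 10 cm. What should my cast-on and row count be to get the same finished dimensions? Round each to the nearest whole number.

Cast on 268 stitches; work 1147 rows.

Stitches: 317 × 22/26 = 268.23 → 268.
Rows: 1121 × 44/43 = 1147.07 → 1147.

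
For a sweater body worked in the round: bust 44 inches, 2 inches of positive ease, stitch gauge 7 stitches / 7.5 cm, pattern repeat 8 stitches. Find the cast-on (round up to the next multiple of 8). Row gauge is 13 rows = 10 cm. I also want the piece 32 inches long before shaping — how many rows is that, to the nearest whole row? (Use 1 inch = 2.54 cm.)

Finished = 44 + 2 = 46 inches.
46 inches × 2.54 = 116.84 cm.
7/7.5 = 0.933 sts per cm; 116.84 × 0.933 = 109.05 sts.
Next multiple of 8 → 112.
32 inches = 81.28 cm; × 1.3 = 105.66 → 106 rows.

Cast on 112 stitches; work 106 rows.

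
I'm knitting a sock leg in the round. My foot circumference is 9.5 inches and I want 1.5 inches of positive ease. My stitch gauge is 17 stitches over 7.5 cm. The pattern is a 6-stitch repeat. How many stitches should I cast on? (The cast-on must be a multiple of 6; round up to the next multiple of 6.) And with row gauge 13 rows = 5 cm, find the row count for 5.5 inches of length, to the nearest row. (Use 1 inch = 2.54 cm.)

Cast on 66 stitches; work 36 rows.

Finished = 9.5 + 1.5 = 11 inches.
11 inches × 2.54 = 27.94 cm.
17/7.5 = 2.267 sts per cm; 27.94 × 2.267 = 63.33 sts.
Next multiple of 6 → 66.
5.5 inches = 13.97 cm; × 2.6 = 36.32 → 36 rows.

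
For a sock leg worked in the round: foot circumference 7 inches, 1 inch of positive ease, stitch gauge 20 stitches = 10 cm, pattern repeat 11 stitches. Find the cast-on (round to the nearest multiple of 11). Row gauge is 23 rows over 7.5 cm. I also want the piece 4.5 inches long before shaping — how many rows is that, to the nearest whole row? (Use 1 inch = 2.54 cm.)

Cast on 44 stitches; work 35 rows.

Finished = 7 + 1 = 8 inches.
8 inches × 2.54 = 20.32 cm.
20/10 = 2 sts per cm; 20.32 × 2 = 40.64 sts.
Nearest multiple of 11 → 44.
4.5 inches = 11.43 cm; × 3.067 = 35.05 → 35 rows.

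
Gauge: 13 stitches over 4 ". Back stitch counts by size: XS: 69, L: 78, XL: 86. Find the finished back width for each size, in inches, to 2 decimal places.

XS 21.23 inches; L 24.00 inches; XL 26.46 inches.

13/4 = 3.25 sts per in.
XS: 69 / 3.25 = 21.231 → 21.23 in.
L: 78 / 3.25 = 24.000 → 24.00 in.
XL: 86 / 3.25 = 26.462 → 26.46 in.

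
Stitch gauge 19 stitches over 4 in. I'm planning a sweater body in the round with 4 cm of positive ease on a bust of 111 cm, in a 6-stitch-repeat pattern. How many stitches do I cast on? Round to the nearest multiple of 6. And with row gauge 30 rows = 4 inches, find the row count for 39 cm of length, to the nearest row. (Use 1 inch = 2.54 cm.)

Finished = 111 + 4 = 115 cm.
115 cm × 1/2.54 = 45.28 inches.
19/4 = 4.75 sts per in; 45.28 × 4.75 = 215.06 sts.
Nearest multiple of 6 → 216.
39 cm = 15.35 inches; × 7.5 = 115.16 → 115 rows.

Cast on 216 stitches; work 115 rows.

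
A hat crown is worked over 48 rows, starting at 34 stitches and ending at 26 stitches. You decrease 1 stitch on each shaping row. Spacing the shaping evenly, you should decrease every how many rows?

Stitches to remove: |26 − 34| = 8.
Shaping rows needed: 8 / 1 = 8.
48 rows / 8 = every 6 rows.

Decrease every 6th row.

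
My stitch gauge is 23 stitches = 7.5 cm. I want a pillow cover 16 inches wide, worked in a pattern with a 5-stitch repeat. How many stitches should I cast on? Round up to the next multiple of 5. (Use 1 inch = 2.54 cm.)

16 in = 16 × 2.54 = 40.64 cm.
23 / 7.5 = 3.067 sts/cm.
40.64 × 3.067 = 124.63 sts.
→ 125.

Cast on 125 stitches.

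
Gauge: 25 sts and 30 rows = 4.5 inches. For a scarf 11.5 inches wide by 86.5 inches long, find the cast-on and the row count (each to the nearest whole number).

Cast on 64 stitches and work 577 rows.

Stitch gauge = 25/4.5 = 5.556 sts/in; 11.5 × 5.556 = 63.89 → 64 sts.
Row gauge = 30/4.5 = 6.667 rows/in; 86.5 × 6.667 = 576.67 → 577 rows.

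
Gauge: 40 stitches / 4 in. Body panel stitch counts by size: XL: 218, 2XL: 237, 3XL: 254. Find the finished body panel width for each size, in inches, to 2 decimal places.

XL 21.80 inches; 2XL 23.70 inches; 3XL 25.40 inches.

40/4 = 10 sts per in.
XL: 218 / 10 = 21.800 → 21.80 in.
2XL: 237 / 10 = 23.700 → 23.70 in.
3XL: 254 / 10 = 25.400 → 25.40 in.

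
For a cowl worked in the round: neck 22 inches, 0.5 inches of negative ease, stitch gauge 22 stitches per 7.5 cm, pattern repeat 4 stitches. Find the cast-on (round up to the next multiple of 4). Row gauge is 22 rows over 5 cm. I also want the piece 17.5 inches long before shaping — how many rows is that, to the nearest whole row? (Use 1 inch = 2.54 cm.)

Finished = 22 − 0.5 = 21.5 inches.
21.5 inches × 2.54 = 54.61 cm.
22/7.5 = 2.933 sts per cm; 54.61 × 2.933 = 160.19 sts.
Next multiple of 4 → 164.
17.5 inches = 44.45 cm; × 4.4 = 195.58 → 196 rows.

Cast on 164 stitches; work 196 rows.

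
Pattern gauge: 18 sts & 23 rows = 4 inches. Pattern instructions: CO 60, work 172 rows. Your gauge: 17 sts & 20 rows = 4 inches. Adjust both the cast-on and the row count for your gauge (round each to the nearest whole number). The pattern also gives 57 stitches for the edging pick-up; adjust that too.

Stitches: 60 × 17/18 = 56.67 → 57.
Rows: 172 × 20/23 = 149.57 → 150.
edging pick-up: 57 × 17/18 = 53.83 → 54.

Cast on 57 stitches; work 150 rows; edging pick-up 54 stitches.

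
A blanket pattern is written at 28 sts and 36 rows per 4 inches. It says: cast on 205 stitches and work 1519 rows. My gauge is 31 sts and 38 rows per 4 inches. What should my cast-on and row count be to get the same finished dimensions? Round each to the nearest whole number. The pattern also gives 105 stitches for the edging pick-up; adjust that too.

Stitches: 205 × 31/28 = 226.96 → 227.
Rows: 1519 × 38/36 = 1603.39 → 1603.
edging pick-up: 105 × 31/28 = 116.25 → 116.

Cast on 227 stitches; work 1603 rows; edging pick-up 116 stitches.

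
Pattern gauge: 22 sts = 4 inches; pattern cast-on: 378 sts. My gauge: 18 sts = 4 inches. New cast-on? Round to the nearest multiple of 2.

CO 310 sts.

Scale factor = 18 / 22 = 0.818.
378 × 18 / 22 = 309.27 sts.
→ 310 sts.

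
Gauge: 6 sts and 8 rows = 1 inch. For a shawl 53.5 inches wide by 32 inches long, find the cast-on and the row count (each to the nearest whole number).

Stitch gauge = 6/1 = 6 sts/in; 53.5 × 6 = 321.00 → 321 sts.
Row gauge = 8/1 = 8 rows/in; 32 × 8 = 256.00 → 256 rows.

Cast on 321 stitches and work 256 rows.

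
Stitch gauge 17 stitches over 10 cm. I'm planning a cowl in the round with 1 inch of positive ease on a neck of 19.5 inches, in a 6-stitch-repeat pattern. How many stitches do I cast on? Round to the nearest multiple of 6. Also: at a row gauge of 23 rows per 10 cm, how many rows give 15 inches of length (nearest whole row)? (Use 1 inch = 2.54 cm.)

Finished = 19.5 + 1 = 20.5 inches.
20.5 inches × 2.54 = 52.07 cm.
17/10 = 1.7 sts per cm; 52.07 × 1.7 = 88.52 sts.
Nearest multiple of 6 → 90.
15 inches = 38.10 cm; × 2.3 = 87.63 → 88 rows.

Cast on 90 stitches; work 88 rows.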